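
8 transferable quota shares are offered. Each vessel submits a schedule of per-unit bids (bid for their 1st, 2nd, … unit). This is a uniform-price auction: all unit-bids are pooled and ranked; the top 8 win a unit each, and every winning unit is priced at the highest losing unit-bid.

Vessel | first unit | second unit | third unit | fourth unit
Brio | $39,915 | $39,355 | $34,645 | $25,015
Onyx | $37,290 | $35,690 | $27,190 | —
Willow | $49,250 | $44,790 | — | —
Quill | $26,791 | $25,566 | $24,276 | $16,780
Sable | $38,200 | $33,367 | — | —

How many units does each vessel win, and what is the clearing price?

Pooled unit-bids ranked (top 8): 49,250 (Willow-1), 44,790 (Willow-2), 39,915 (Brio-1), 39,355 (Brio-2), 38,200 (Sable-1), 37,290 (Onyx-1), 35,690 (Onyx-2), 34,645 (Brio-3)
Highest rejected unit-bid = $33,367.
Allocation: Brio 3, Onyx 2, Sable 1, Willow 2.

Brio 3, Onyx 2, Sable 1, Willow 2; clearing price $33,367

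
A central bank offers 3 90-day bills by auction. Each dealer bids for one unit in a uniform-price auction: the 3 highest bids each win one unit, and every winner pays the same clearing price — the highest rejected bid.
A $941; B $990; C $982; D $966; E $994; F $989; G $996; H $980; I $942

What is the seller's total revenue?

Total revenue: $2,967

Sorting: 996 (G), 994 (E), 990 (B), 989 (F), 982 (C), …
Winners (3 units): G, E, B.
First losing bid is F's $989, which sets the uniform price.
Total revenue = 3 × $989 = $2,967.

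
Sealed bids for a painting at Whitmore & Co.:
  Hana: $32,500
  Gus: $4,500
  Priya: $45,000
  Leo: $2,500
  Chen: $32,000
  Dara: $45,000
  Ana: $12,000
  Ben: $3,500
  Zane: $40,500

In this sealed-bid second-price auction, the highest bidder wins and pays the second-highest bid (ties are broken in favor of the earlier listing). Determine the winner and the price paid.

Bids in order: 45,000 (Priya) > 45,000 (Dara) > 40,500 (Zane) > 32,500 (Hana) > 32,000 (Chen) > 12,000 (Ana) > …
Priya and Dara tie at $45,000; tie-break gives it to Priya.
Priya is highest; pays the second-highest bid, $45,000.

Priya pays $45,000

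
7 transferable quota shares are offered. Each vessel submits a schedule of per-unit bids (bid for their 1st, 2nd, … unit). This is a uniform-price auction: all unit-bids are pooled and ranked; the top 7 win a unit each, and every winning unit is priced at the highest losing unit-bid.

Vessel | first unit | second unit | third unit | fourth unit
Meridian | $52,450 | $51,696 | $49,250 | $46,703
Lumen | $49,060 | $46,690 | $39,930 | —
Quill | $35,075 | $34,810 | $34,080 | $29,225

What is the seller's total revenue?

Total revenue: $245,525

Pooled unit-bids ranked (top 7): 52,450 (Meridian-1), 51,696 (Meridian-2), 49,250 (Meridian-3), 49,060 (Lumen-1), 46,703 (Meridian-4), 46,690 (Lumen-2), 39,930 (Lumen-3)
Highest rejected unit-bid = $35,075.
Allocation: Lumen 3, Meridian 4. Every unit priced at $35,075.
Revenue = 7 × 35,075 = $245,525.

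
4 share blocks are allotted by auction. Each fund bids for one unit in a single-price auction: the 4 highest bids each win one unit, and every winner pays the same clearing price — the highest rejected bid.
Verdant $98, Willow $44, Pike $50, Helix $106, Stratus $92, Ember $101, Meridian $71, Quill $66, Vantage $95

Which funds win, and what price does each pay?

Sorting: 106 (Helix), 101 (Ember), 98 (Verdant), 95 (Vantage), 92 (Stratus), 71 (Meridian), …
The 4 highest are Helix, Ember, Verdant, Vantage.
Highest unsuccessful bid: $92 → clearing price.

Helix, Ember, Verdant, Vantage; each pays $92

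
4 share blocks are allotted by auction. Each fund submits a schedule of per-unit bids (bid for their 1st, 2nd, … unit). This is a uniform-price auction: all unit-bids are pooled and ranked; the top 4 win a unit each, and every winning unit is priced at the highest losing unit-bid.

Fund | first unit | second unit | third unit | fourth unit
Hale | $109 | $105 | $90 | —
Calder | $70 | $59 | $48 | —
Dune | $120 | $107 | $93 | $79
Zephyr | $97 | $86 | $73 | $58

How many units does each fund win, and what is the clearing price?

Dune 2, Hale 2; clearing price $97

Pooled unit-bids ranked (top 4): 120 (Dune-1), 109 (Hale-1), 107 (Dune-2), 105 (Hale-2)
Highest rejected unit-bid = $97.
Allocation: Dune 2, Hale 2.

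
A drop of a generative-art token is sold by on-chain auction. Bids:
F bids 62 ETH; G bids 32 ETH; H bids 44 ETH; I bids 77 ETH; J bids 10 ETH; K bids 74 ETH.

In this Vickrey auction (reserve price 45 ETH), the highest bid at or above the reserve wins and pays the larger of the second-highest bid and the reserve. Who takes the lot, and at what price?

Sorting bids: 77 (I) > 74 (K) > 62 (F) > 44 (H) > 32 (G) > 10 (J)
I has the top bid at or above the reserve (77 ETH).
max(second-highest 74 ETH, reserve 45 ETH) = 74 ETH; the reserve does not bind.

I pays 74 ETH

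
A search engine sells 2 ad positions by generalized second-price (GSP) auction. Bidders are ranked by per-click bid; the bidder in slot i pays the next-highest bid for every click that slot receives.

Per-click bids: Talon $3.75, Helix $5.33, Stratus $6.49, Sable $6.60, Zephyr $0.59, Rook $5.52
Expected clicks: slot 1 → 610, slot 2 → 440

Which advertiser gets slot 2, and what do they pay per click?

Sorting advertisers: $6.60 (Sable) > $6.49 (Stratus) > $5.52 (Rook) > …
Slot 2 goes to the second-ranked bidder, Stratus, who pays the next bid down: $5.52/click.

Stratus; $5.52 per click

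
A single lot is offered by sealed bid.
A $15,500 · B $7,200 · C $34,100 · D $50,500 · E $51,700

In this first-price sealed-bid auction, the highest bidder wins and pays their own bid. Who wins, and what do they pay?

Rule: the highest bidder wins and pays their own bid.
Bids ranked: 51,700 (E) > 50,500 (D) > 34,100 (C) > 15,500 (A) > 7,200 (B)
E has the highest bid and pays exactly that: $51,700.

E pays $51,700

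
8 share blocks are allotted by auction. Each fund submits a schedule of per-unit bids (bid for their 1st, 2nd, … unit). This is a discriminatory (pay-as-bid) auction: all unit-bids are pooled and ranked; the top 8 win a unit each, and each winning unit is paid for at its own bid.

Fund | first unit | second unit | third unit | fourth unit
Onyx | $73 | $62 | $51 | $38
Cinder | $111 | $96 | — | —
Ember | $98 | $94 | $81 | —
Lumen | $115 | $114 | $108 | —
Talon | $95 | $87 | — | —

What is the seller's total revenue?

Pooled unit-bids ranked (top 8): 115 (Lumen-1), 114 (Lumen-2), 111 (Cinder-1), 108 (Lumen-3), 98 (Ember-1), 96 (Cinder-2), 95 (Talon-1), 94 (Ember-2)
Next rejected bid: $87 (not a price — pay-as-bid).
Each winning unit pays its own bid.
Revenue = 115 + 114 + 111 + 108 + 98 + 96 + 95 + 94 = $831.

Total revenue: $831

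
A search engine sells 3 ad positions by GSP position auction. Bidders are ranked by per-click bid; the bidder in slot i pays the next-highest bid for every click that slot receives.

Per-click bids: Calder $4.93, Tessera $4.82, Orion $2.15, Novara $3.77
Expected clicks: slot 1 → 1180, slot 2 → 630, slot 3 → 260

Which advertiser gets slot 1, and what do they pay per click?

Per-click bids in order: $4.93 (Calder) > $4.82 (Tessera) > $3.77 (Novara) > $2.15 (Orion)
Slot 1 goes to the first-ranked bidder, Calder, who pays the next bid down: $4.82/click.

Calder; $4.82 per click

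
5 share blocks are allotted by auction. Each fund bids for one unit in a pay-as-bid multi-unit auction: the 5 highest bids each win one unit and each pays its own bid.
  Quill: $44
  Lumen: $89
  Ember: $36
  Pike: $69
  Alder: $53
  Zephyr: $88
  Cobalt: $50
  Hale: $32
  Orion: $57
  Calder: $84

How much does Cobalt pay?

Cobalt pays $0

Bids ranked high→low: 89 (Lumen), 88 (Zephyr), 84 (Calder), 69 (Pike), 57 (Orion), 53 (Alder), 50 (Cobalt), …
The 5 highest are Lumen, Zephyr, Calder, Pike, Orion.
Cobalt does not win → $0.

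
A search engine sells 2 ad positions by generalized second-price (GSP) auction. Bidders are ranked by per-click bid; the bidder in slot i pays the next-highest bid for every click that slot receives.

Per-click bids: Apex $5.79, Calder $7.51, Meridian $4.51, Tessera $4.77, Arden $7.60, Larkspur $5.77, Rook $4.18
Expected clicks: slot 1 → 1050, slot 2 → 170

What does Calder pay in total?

Calder pays $984.30

Per-click bids in order: $7.60 (Arden) > $7.51 (Calder) > $5.79 (Apex) > …
Calder holds slot 2 → pays next bid $5.79 × 170 clicks = $984.30.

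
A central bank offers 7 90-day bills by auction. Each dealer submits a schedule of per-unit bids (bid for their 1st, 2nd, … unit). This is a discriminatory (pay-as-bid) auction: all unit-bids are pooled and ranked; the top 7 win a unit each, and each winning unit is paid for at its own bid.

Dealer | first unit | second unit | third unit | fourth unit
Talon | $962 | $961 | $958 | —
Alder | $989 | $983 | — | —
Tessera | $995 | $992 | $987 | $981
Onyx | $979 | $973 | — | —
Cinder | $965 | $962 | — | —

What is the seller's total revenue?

All unit-bids, highest first — top 7: 995 (Tessera-1), 992 (Tessera-2), 989 (Alder-1), 987 (Tessera-3), 983 (Alder-2), 981 (Tessera-4), 979 (Onyx-1)
Next rejected bid: $973 (not a price — pay-as-bid).
Each winning unit pays its own bid.
Revenue = 995 + 992 + 989 + 987 + 983 + 981 + 979 = $6,906.

Total revenue: $6,906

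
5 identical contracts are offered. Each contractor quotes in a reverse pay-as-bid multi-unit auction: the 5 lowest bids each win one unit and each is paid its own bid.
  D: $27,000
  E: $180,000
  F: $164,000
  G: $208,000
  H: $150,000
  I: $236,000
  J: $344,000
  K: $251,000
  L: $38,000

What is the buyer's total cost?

Ordering the bids: 27,000 (D), 38,000 (L), 150,000 (H), 164,000 (F), 180,000 (E), 208,000 (G), 236,000 (I), …
Winners (5 units): D, L, H, F, E.
Total cost = 27,000 + 38,000 + 150,000 + 164,000 + 180,000 = $559,000.

Total cost: $559,000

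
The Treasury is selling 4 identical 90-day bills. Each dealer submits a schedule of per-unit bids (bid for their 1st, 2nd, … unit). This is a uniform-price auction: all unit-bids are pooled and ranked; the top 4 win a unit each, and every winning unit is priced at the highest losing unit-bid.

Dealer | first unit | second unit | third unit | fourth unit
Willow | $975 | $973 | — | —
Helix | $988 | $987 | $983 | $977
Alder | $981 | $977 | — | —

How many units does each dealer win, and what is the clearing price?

Alder 1, Helix 3; clearing price $977

Merging the schedules and taking the best 4: 988 (Helix-1), 987 (Helix-2), 983 (Helix-3), 981 (Alder-1)
Highest rejected unit-bid = $977.
Allocation: Alder 1, Helix 3.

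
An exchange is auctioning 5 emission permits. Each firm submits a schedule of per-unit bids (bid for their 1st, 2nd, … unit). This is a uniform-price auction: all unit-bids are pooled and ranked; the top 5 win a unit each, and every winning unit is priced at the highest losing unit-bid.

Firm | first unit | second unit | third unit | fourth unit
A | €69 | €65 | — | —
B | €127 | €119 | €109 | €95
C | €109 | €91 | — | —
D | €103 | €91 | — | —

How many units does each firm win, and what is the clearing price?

B 3, C 1, D 1; clearing price €95

Merging the schedules and taking the best 5: 127 (B-1), 119 (B-2), 109 (B-3), 109 (C-1), 103 (D-1)
The (k+1)-th unit-bid is €95.
Allocation: B 3, C 1, D 1.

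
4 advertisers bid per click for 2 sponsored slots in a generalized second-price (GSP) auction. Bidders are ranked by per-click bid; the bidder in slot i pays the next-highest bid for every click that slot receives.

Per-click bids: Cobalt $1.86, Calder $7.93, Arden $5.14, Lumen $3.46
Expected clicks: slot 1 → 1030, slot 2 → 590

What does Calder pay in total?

Per-click bids in order: $7.93 (Calder) > $5.14 (Arden) > $3.46 (Lumen) > …
Calder holds slot 1 → pays next bid $5.14 × 1030 clicks = $5294.20.

Calder pays $5294.20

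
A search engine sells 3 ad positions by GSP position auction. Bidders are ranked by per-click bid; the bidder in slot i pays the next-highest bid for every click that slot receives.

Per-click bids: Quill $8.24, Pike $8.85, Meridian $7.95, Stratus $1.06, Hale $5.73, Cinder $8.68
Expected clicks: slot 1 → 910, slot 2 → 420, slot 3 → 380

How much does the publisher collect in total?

Total revenue: $14380.60

Ranked by bid: $8.85 (Pike) > $8.68 (Cinder) > $8.24 (Quill) > $7.95 (Meridian) > …
Slot 1: Pike pays $8.68 × 910 = $7898.80
Slot 2: Cinder pays $8.24 × 420 = $3460.80
Slot 3: Quill pays $7.95 × 380 = $3021.00
Total = $14380.60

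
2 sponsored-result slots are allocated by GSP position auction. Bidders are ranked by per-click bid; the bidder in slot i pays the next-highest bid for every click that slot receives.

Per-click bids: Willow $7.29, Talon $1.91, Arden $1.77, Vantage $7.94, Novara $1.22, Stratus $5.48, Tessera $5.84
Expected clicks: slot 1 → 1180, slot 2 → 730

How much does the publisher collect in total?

Sorting advertisers: $7.94 (Vantage) > $7.29 (Willow) > $5.84 (Tessera) > …
Slot 1: Vantage pays $7.29 × 1180 = $8602.20
Slot 2: Willow pays $5.84 × 730 = $4263.20
Total = $12865.40

Total revenue: $12865.40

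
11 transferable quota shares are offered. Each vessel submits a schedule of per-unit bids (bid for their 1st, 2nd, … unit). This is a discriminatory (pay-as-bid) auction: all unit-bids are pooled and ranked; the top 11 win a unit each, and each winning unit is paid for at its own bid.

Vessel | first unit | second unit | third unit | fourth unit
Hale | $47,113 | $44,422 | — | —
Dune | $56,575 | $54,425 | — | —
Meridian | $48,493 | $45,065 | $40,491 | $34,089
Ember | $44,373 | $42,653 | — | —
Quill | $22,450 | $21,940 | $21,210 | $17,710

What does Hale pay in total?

Hale pays $91,535

Merging the schedules and taking the best 11: 56,575 (Dune-1), 54,425 (Dune-2), 48,493 (Meridian-1), 47,113 (Hale-1), 45,065 (Meridian-2), 44,422 (Hale-2), 44,373 (Ember-1), 42,653 (Ember-2), 40,491 (Meridian-3), 34,089 (Meridian-4), 22,450 (Quill-1)
Next rejected bid: $21,940 (not a price — pay-as-bid).
Hale's winning unit-bids: 47,113 + 44,422 = $91,535.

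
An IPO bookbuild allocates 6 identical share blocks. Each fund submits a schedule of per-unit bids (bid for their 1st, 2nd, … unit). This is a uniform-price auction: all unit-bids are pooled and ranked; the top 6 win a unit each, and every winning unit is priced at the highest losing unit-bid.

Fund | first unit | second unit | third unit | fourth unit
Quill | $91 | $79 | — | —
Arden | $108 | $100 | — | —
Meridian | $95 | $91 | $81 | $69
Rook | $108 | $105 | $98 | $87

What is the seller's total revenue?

Total revenue: $546

All unit-bids, highest first — top 6: 108 (Arden-1), 108 (Rook-1), 105 (Rook-2), 100 (Arden-2), 98 (Rook-3), 95 (Meridian-1)
The (k+1)-th unit-bid is $91.
Allocation: Arden 2, Meridian 1, Rook 3. Every unit priced at $91.
Revenue = 6 × 91 = $546.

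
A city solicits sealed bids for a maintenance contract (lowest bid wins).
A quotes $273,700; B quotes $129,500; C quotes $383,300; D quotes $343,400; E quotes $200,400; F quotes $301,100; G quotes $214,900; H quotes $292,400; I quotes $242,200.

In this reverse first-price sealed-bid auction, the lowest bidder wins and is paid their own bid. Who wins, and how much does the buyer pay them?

Bids in order: 129,500 (B) < 200,400 (E) < 214,900 (G) < 242,200 (I) < 273,700 (A) < 292,400 (H) < …
B has the lowest bid and is paid exactly that: $129,500.

B is paid $129,500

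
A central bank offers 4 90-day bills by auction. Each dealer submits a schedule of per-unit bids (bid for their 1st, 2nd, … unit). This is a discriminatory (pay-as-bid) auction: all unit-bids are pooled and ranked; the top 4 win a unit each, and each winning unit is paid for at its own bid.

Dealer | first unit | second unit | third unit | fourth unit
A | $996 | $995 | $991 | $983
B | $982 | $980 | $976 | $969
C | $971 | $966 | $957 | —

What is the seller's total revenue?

All unit-bids, highest first — top 4: 996 (A-1), 995 (A-2), 991 (A-3), 983 (A-4)
Next rejected bid: $982 (not a price — pay-as-bid).
Each winning unit pays its own bid.
Revenue = 996 + 995 + 991 + 983 = $3,965.

Total revenue: $3,965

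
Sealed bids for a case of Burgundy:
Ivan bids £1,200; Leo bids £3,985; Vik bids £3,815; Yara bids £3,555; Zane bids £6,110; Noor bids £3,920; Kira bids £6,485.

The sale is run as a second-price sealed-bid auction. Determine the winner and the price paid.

Bids in order: 6,485 (Kira) > 6,110 (Zane) > 3,985 (Leo) > 3,920 (Noor) > 3,815 (Vik) > 3,555 (Yara) > …
Second-price: Kira pays Zane's bid of £6,110.

Kira pays £6,110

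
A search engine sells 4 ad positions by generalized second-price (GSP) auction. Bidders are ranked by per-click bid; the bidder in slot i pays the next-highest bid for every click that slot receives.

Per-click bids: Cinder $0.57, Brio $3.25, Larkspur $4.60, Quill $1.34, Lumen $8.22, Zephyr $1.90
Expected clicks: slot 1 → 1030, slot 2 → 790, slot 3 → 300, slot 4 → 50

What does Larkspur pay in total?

Larkspur pays $2567.50

Per-click bids in order: $8.22 (Lumen) > $4.60 (Larkspur) > $3.25 (Brio) > $1.90 (Zephyr) > $1.34 (Quill) > …
Larkspur holds slot 2 → pays next bid $3.25 × 790 clicks = $2567.50.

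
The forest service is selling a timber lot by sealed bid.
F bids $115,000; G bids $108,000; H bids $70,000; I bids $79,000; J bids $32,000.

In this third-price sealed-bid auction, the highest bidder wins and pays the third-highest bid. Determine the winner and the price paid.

F pays $79,000

Bids in order: 115,000 (F) > 108,000 (G) > 79,000 (I) > 70,000 (H) > 32,000 (J)
F wins; payment is bid #3 in the ranking = $79,000.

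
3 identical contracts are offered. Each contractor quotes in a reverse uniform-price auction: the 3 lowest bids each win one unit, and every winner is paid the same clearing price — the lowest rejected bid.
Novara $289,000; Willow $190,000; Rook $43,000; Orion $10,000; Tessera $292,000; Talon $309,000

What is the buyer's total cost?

Total cost: $867,000

Bids ranked low→high: 10,000 (Orion), 43,000 (Rook), 190,000 (Willow), 289,000 (Novara), 292,000 (Tessera), …
Lowest 3: Orion, Rook, Willow.
First losing bid is Novara's $289,000, which sets the uniform price.
Total cost = 3 × $289,000 = $867,000.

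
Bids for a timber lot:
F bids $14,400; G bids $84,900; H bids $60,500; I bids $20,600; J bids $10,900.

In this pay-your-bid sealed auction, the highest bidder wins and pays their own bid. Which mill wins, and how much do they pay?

Bids ranked: 84,900 (G) > 60,500 (H) > 20,600 (I) > 14,400 (F) > 10,900 (J)
G has the highest bid and pays exactly that: $84,900.

G pays $84,900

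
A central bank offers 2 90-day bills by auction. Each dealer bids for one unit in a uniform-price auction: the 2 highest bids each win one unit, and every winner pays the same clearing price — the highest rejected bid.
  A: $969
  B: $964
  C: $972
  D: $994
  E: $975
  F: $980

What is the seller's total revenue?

Total revenue: $1,950

Sorting: 994 (D), 980 (F), 975 (E), 972 (C), …
Top 2: D, F.
Highest unsuccessful bid: $975 → clearing price.
Total revenue = 2 × $975 = $1,950.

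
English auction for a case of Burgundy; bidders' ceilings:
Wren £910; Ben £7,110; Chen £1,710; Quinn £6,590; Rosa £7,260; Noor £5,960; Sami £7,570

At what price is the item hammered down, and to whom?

Sami wins at £7,260

Limits ranked: 7,570 (Sami) > 7,260 (Rosa) > 7,110 (Ben) > 6,590 (Quinn) > 5,960 (Noor) > 1,710 (Chen) > …
Bidding ends when Rosa exits at £7,260; Sami takes it.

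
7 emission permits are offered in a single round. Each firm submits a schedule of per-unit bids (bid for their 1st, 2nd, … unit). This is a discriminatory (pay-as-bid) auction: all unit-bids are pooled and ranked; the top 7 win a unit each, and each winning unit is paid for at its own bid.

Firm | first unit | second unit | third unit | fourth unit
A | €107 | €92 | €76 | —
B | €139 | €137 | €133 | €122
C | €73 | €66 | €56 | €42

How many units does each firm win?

A 3, B 4

Merging the schedules and taking the best 7: 139 (B-1), 137 (B-2), 133 (B-3), 122 (B-4), 107 (A-1), 92 (A-2), 76 (A-3)
Next rejected bid: €73 (not a price — pay-as-bid).
Allocation: A 3, B 4.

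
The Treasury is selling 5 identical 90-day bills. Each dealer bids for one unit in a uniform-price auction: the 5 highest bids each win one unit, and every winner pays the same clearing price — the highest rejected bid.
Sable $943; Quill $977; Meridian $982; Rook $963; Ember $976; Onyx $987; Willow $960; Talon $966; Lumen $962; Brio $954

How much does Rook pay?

Rook pays $0

Ordering the bids: 987 (Onyx), 982 (Meridian), 977 (Quill), 976 (Ember), 966 (Talon), 963 (Rook), 962 (Lumen), …
The 5 highest are Onyx, Meridian, Quill, Ember, Talon.
Clearing price = highest rejected bid = $963.
Rook does not win → pays $0.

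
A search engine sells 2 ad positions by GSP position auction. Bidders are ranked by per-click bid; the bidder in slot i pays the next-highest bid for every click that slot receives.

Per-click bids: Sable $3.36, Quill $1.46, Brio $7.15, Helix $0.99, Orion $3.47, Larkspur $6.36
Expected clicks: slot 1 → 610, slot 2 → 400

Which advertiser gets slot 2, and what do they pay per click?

Larkspur; $3.47 per click

Per-click bids in order: $7.15 (Brio) > $6.36 (Larkspur) > $3.47 (Orion) > …
Slot 2 goes to the second-ranked bidder, Larkspur, who pays the next bid down: $3.47/click.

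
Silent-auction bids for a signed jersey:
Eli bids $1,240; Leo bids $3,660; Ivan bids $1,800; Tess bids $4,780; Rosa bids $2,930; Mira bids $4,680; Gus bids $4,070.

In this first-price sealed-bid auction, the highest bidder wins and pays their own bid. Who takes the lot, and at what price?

Tess pays $4,780

Bids ranked: 4,780 (Tess) > 4,680 (Mira) > 4,070 (Gus) > 3,660 (Leo) > 2,930 (Rosa) > 1,800 (Ivan) > …
Tess has the highest bid and pays exactly that: $4,780.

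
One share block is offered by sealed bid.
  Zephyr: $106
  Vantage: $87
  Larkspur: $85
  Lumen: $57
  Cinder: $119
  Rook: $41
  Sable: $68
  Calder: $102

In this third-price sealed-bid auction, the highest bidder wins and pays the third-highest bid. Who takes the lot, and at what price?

Cinder pays $102

Bids in order: 119 (Cinder) > 106 (Zephyr) > 102 (Calder) > 87 (Vantage) > 85 (Larkspur) > 68 (Sable) > …
Cinder wins; payment is bid #3 in the ranking = $102.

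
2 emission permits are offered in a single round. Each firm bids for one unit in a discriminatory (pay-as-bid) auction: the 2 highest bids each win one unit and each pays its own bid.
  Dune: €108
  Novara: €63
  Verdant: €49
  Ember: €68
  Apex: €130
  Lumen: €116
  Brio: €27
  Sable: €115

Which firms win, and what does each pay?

Apex €130, Lumen €116

Bids ranked high→low: 130 (Apex), 116 (Lumen), 115 (Sable), 108 (Dune), …
The 2 highest are Apex, Lumen.
Each winner pays its own bid: Apex €130, Lumen €116.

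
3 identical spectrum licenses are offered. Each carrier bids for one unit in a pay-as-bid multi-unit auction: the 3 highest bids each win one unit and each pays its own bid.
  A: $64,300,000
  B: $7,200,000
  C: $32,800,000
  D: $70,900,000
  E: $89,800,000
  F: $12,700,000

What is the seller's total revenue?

Total revenue: $225,000,000

Bids ranked high→low: 89,800,000 (E), 70,900,000 (D), 64,300,000 (A), 32,800,000 (C), 12,700,000 (F), …
The 3 highest are E, D, A.
Total revenue = 89,800,000 + 70,900,000 + 64,300,000 = $225,000,000.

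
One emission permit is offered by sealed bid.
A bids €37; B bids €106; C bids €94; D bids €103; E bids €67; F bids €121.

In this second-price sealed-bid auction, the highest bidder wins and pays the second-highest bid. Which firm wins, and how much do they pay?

Second-price sealed-bid auction: the highest bidder wins and pays the second-highest bid.
Bids in order: 121 (F) > 106 (B) > 103 (D) > 94 (C) > 67 (E) > 37 (A)
F is highest; pays the second-highest bid, €106.

F pays €106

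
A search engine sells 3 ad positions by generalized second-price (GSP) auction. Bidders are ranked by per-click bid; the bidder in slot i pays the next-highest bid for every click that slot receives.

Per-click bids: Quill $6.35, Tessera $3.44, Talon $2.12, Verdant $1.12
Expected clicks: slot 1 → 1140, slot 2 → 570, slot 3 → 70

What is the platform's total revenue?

Total revenue: $5208.40

Ranked by bid: $6.35 (Quill) > $3.44 (Tessera) > $2.12 (Talon) > $1.12 (Verdant)
Slot 1: Quill pays $3.44 × 1140 = $3921.60
Slot 2: Tessera pays $2.12 × 570 = $1208.40
Slot 3: Talon pays $1.12 × 70 = $78.40
Total = $5208.40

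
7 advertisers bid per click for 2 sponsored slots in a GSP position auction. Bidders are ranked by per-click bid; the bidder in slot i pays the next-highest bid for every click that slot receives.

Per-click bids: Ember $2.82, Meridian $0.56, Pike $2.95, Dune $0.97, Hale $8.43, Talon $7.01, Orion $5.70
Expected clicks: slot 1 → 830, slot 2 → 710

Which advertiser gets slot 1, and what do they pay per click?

Ranked by bid: $8.43 (Hale) > $7.01 (Talon) > $5.70 (Orion) > …
Slot 1 goes to the first-ranked bidder, Hale, who pays the next bid down: $7.01/click.

Hale; $7.01 per click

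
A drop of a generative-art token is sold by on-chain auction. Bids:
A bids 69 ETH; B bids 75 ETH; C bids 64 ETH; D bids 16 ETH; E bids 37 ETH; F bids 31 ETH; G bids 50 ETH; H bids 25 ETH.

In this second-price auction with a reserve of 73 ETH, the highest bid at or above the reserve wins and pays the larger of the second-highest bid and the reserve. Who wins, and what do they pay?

Bids in order: 75 (B) > 69 (A) > 64 (C) > 50 (G) > 37 (E) > 31 (F) > …
Highest eligible bid: B at 75 ETH.
max(second-highest 69 ETH, reserve 73 ETH) = 73 ETH.

B pays 73 ETH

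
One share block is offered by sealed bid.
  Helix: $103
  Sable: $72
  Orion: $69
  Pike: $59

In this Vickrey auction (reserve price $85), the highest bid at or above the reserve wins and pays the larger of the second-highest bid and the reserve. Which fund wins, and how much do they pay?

Bids in order: 103 (Helix) > 72 (Sable) > 69 (Orion) > 59 (Pike)
Highest eligible bid: Helix at $103.
Second-highest bid $72 is below the reserve $85, so the reserve binds → payment $85.

Helix pays $85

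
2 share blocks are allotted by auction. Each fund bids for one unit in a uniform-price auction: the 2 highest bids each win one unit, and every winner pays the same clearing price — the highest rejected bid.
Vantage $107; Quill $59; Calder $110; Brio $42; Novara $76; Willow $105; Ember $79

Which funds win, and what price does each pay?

Sorting: 110 (Calder), 107 (Vantage), 105 (Willow), 79 (Ember), …
Top 2: Calder, Vantage.
Highest unsuccessful bid: $105 → clearing price.

Calder, Vantage; each pays $105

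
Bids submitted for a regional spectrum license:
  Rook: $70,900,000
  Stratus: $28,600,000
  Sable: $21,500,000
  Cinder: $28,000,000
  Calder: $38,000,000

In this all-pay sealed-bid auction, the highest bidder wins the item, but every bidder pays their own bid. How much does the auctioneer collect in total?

Total revenue: $187,000,000

Rule: the highest bidder wins the item, but every bidder pays their own bid.
Bids ranked: 70,900,000 (Rook) > 38,000,000 (Calder) > 28,600,000 (Stratus) > 28,000,000 (Cinder) > 21,500,000 (Sable)
Every bidder forfeits their bid regardless of winning.
Revenue = 70,900,000 + 28,600,000 + 21,500,000 + 28,000,000 + 38,000,000 = $187,000,000.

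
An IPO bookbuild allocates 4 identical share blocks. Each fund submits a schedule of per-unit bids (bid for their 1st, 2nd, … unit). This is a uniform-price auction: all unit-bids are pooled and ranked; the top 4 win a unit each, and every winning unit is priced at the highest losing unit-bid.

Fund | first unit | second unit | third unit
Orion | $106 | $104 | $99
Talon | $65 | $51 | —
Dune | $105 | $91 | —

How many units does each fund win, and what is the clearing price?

Dune 1, Orion 3; clearing price $91

Pooled unit-bids ranked (top 4): 106 (Orion-1), 105 (Dune-1), 104 (Orion-2), 99 (Orion-3)
The (k+1)-th unit-bid is $91.
Allocation: Dune 1, Orion 3.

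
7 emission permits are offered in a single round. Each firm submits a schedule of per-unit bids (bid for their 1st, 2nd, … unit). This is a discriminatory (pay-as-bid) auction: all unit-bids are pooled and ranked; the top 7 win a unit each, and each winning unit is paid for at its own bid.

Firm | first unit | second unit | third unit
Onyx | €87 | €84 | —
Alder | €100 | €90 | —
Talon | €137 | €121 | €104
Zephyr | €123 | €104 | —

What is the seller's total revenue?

Total revenue: €779

Pooled unit-bids ranked (top 7): 137 (Talon-1), 123 (Zephyr-1), 121 (Talon-2), 104 (Talon-3), 104 (Zephyr-2), 100 (Alder-1), 90 (Alder-2)
Next rejected bid: €87 (not a price — pay-as-bid).
Each winning unit pays its own bid.
Revenue = 137 + 123 + 121 + 104 + 104 + 100 + 90 = €779.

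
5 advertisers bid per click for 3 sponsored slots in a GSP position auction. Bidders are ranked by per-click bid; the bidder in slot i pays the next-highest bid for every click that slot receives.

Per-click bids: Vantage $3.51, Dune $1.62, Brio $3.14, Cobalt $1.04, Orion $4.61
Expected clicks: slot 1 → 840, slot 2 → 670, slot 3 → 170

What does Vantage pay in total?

Per-click bids in order: $4.61 (Orion) > $3.51 (Vantage) > $3.14 (Brio) > $1.62 (Dune) > …
Vantage holds slot 2 → pays next bid $3.14 × 670 clicks = $2103.80.

Vantage pays $2103.80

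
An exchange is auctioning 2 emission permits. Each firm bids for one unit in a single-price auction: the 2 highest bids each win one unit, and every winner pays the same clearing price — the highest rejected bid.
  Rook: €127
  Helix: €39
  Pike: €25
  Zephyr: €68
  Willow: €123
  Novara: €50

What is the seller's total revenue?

Total revenue: €136

Sorting: 127 (Rook), 123 (Willow), 68 (Zephyr), 50 (Novara), …
Winners (2 units): Rook, Willow.
Highest unsuccessful bid: €68 → clearing price.
Total revenue = 2 × €68 = €136.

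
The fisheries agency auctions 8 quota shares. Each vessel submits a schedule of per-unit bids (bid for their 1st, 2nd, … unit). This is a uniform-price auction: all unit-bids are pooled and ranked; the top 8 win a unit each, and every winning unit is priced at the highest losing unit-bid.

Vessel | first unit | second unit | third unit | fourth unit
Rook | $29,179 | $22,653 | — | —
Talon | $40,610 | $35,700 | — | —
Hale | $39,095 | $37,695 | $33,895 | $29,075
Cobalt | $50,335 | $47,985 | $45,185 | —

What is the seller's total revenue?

All unit-bids, highest first — top 8: 50,335 (Cobalt-1), 47,985 (Cobalt-2), 45,185 (Cobalt-3), 40,610 (Talon-1), 39,095 (Hale-1), 37,695 (Hale-2), 35,700 (Talon-2), 33,895 (Hale-3)
First bid not allocated: $29,179.
Allocation: Cobalt 3, Hale 3, Talon 2. Every unit priced at $29,179.
Revenue = 8 × 29,179 = $233,432.

Total revenue: $233,432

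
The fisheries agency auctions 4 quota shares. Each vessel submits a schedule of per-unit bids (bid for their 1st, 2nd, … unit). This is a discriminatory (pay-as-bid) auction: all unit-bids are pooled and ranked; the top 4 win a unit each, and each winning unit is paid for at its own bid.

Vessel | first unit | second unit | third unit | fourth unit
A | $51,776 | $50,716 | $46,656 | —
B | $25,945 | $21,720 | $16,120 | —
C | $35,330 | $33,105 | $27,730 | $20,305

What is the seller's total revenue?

Total revenue: $184,478

Pooled unit-bids ranked (top 4): 51,776 (A-1), 50,716 (A-2), 46,656 (A-3), 35,330 (C-1)
Next rejected bid: $33,105 (not a price — pay-as-bid).
Each winning unit pays its own bid.
Revenue = 51,776 + 50,716 + 46,656 + 35,330 = $184,478.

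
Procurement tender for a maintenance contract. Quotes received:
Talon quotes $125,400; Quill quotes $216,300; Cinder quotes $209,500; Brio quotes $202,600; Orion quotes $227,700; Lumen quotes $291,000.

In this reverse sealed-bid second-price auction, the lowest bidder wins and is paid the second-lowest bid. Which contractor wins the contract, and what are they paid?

Rule: the lowest bidder wins and is paid the second-lowest bid.
Sorting bids: 125,400 (Talon) < 202,600 (Brio) < 209,500 (Cinder) < 216,300 (Quill) < 227,700 (Orion) < 291,000 (Lumen)
Talon wins with the lowest bid; price is set by the runner-up at $202,600.

Talon is paid $202,600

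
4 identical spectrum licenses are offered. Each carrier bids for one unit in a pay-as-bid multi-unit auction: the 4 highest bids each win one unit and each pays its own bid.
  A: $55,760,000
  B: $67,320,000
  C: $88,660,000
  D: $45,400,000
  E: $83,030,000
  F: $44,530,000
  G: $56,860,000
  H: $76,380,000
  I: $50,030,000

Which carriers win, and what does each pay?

C $88,660,000, E $83,030,000, H $76,380,000, B $67,320,000

Ordering the bids: 88,660,000 (C), 83,030,000 (E), 76,380,000 (H), 67,320,000 (B), 56,860,000 (G), 55,760,000 (A), …
The 4 highest are C, E, H, B.
Each winner pays its own bid: C $88,660,000, E $83,030,000, H $76,380,000, B $67,320,000.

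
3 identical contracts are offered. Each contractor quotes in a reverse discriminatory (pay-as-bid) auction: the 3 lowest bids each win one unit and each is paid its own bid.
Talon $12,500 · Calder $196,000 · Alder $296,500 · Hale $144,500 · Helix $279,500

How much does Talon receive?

Ordering the bids: 12,500 (Talon), 144,500 (Hale), 196,000 (Calder), 279,500 (Helix), 296,500 (Alder)
The 3 lowest are Talon, Hale, Calder.
Talon wins → own bid $12,500.

Talon is paid $12,500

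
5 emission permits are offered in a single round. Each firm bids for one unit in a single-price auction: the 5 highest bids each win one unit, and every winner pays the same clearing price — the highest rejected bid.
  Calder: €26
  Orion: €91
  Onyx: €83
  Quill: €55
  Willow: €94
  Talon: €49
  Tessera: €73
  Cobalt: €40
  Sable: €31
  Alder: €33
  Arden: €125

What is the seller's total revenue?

Total revenue: €275

Sorting: 125 (Arden), 94 (Willow), 91 (Orion), 83 (Onyx), 73 (Tessera), 55 (Quill), 49 (Talon), …
Winners (5 units): Arden, Willow, Orion, Onyx, Tessera.
First losing bid is Quill's €55, which sets the uniform price.
Total revenue = 5 × €55 = €275.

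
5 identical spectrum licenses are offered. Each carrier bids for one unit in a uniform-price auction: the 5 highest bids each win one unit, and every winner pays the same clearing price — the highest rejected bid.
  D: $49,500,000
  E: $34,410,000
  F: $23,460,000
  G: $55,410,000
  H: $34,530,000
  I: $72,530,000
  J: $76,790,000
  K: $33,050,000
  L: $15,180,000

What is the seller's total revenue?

Bids ranked high→low: 76,790,000 (J), 72,530,000 (I), 55,410,000 (G), 49,500,000 (D), 34,530,000 (H), 34,410,000 (E), 33,050,000 (K), …
Top 5: J, I, G, D, H.
Highest unsuccessful bid: $34,410,000 → clearing price.
Total revenue = 5 × $34,410,000 = $172,050,000.

Total revenue: $172,050,000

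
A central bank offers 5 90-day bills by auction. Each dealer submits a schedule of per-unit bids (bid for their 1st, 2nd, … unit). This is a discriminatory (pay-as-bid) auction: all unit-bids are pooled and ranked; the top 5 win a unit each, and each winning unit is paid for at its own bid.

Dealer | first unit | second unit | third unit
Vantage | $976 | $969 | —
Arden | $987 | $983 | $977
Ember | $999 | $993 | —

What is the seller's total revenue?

All unit-bids, highest first — top 5: 999 (Ember-1), 993 (Ember-2), 987 (Arden-1), 983 (Arden-2), 977 (Arden-3)
Next rejected bid: $976 (not a price — pay-as-bid).
Each winning unit pays its own bid.
Revenue = 999 + 993 + 987 + 983 + 977 = $4,939.

Total revenue: $4,939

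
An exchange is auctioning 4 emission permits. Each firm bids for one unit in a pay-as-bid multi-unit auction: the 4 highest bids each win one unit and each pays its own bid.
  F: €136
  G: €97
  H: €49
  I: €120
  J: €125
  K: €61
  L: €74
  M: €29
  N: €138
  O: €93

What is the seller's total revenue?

Bids ranked high→low: 138 (N), 136 (F), 125 (J), 120 (I), 97 (G), 93 (O), …
The 4 highest are N, F, J, I.
Total revenue = 138 + 136 + 125 + 120 = €519.

Total revenue: €519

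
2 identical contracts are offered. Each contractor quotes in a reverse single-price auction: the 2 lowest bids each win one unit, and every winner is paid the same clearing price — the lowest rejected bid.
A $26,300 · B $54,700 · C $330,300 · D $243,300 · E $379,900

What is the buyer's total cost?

Ordering the bids: 26,300 (A), 54,700 (B), 243,300 (D), 330,300 (C), …
Lowest 2: A, B.
First losing bid is D's $243,300, which sets the uniform price.
Total cost = 2 × $243,300 = $486,600.

Total cost: $486,600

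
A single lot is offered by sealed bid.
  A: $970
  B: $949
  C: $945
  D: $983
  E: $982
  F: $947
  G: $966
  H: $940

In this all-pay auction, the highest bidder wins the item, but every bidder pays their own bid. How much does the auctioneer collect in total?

Bids ranked: 983 (D) > 982 (E) > 970 (A) > 966 (G) > 949 (B) > 947 (F) > …
Every bidder forfeits their bid regardless of winning.
Revenue = 970 + 949 + 945 + 983 + 982 + 947 + 966 + 940 = $7,682.

Total revenue: $7,682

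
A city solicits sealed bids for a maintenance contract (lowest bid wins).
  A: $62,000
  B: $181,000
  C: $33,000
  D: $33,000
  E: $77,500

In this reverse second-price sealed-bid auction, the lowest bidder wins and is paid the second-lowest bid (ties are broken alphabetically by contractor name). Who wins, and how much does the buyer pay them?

C is paid $33,000

Sorting bids: 33,000 (C) < 33,000 (D) < 62,000 (A) < 77,500 (E) < 181,000 (B)
C and D tie at $33,000; tie-break gives it to C.
C wins with the lowest bid; price is set by the runner-up at $33,000.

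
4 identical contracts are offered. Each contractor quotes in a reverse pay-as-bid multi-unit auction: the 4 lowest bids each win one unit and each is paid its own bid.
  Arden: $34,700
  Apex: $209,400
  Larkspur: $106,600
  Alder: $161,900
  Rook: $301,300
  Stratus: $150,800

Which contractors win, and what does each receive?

Bids ranked low→high: 34,700 (Arden), 106,600 (Larkspur), 150,800 (Stratus), 161,900 (Alder), 209,400 (Apex), 301,300 (Rook)
Lowest 4: Arden, Larkspur, Stratus, Alder.
Each winner is paid its own bid: Arden $34,700, Larkspur $106,600, Stratus $150,800, Alder $161,900.

Arden $34,700, Larkspur $106,600, Stratus $150,800, Alder $161,900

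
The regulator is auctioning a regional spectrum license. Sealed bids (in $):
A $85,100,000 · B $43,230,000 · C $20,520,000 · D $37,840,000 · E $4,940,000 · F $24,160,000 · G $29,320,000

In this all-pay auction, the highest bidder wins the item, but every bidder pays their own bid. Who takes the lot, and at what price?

Bids in order: 85,100,000 (A) > 43,230,000 (B) > 37,840,000 (D) > 29,320,000 (G) > 24,160,000 (F) > 20,520,000 (C) > …
A wins with the top bid; all bids are sunk regardless.

A pays $85,100,000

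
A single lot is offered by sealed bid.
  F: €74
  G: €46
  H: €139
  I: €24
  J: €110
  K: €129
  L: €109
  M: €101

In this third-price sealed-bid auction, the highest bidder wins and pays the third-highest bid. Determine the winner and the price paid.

H pays €110

Bids ranked: 139 (H) > 129 (K) > 110 (J) > 109 (L) > 101 (M) > 74 (F) > …
H wins; payment is bid #3 in the ranking = €110.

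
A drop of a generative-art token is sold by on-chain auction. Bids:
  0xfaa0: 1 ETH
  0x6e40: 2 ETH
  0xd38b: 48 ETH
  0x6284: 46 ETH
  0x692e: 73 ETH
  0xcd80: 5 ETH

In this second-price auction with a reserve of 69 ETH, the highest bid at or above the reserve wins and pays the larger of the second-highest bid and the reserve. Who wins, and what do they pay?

Bids ranked: 73 (0x692e) > 48 (0xd38b) > 46 (0x6284) > 5 (0xcd80) > 2 (0x6e40) > 1 (0xfaa0)
Highest eligible bid: 0x692e at 73 ETH.
max(second-highest 48 ETH, reserve 69 ETH) = 69 ETH.

0x692e pays 69 ETH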